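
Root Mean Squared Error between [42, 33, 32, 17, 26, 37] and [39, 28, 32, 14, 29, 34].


MSE = 61/6 = 10.1667
RMSE = √(61/6) = 3.1885

3.1885


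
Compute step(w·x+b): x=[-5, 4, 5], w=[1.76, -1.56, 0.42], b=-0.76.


z = (-5)·(1.76) + (4)·(-1.56) + (5)·(0.42) - 0.76
  = -13.7
step(z) = 0 (z<0)

0


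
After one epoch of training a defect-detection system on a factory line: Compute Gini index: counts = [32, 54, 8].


Probabilities: [32/94, 54/94, 8/94] ≈ [0.3404, 0.5745, 0.0851]
Σpᵢ² = (1024 + 2916 + 64)/94² = 4004/8836
Gini = 1 - Σpᵢ² = 1 - 4004/8836 = 0.5469

0.5469


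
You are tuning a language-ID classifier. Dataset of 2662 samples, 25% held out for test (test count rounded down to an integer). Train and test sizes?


Test = ⌊2662·25/100⌋ = 665
Train = 2662 - 665 = 1997

Train: 1997, Test: 665


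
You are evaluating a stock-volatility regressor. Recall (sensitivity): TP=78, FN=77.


Recall = TP/(TP+FN)
= 78/(78+77)
= 78/155 = 50.32%

50.32%


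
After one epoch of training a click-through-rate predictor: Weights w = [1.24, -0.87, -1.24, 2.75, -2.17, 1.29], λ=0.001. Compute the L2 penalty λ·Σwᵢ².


‖w‖₂² = (1.24)² + (-0.87)² + (-1.24)² + (2.75)² + (-2.17)² + (1.29)²
     = 1.5376 + 0.7569 + 1.5376 + 7.5625 + 4.7089 + 1.6641
     = 17.7676
λ·‖w‖₂² = 0.001·17.7676 = 0.017768

0.017768


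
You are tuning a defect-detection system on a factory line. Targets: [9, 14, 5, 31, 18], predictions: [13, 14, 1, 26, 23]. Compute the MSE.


Squared errors: (9-13)²=16, (14-14)²=0, (5-1)²=16, (31-26)²=25, (18-23)²=25
Sum = 82
MSE = 82/5 = 82/5

82/5


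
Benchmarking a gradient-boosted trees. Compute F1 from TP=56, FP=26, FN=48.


Precision = 56/82 = 0.6829
Recall = 56/104 = 0.5385
F1 = 2·P·R/(P+R) = 2·TP/(2·TP+FP+FN) = 112/(112+26+48) = 112/186 = 0.6022

0.6022


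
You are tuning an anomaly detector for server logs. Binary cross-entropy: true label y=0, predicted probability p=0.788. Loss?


BCE = -[y·ln(p) + (1-y)·ln(1-p)]
= -0 - 1·ln(1-0.788)
= -ln(0.212) = 1.5512

1.5512


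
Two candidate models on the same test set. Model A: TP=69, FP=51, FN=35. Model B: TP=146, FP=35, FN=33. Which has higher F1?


Model A: P=69/120=0.575, R=69/104=0.6635, F1=2PR/(P+R)=2TP/(2TP+FP+FN)=138/224=0.6161
Model B: P=146/181=0.8066, R=146/179=0.8156, F1=2PR/(P+R)=2TP/(2TP+FP+FN)=292/360=0.8111
0.6161 < 0.8111 → Model B

Model B


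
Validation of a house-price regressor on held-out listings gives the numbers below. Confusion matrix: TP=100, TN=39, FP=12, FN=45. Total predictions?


Total = TP + TN + FP + FN
= 100 + 39 + 12 + 45
= 196
(Predicted positive: 112, predicted negative: 84)

196


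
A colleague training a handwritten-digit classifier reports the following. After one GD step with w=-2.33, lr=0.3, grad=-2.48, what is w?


w_new = w - α·∇
= -2.33 - 0.3·-2.48
= -2.33 + 0.744
= -1.586

-1.586


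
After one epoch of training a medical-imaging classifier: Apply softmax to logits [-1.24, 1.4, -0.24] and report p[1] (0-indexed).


Exponentials: e^-1.24=0.2894, e^1.4=4.0552, e^-0.24=0.7866
Sum = 5.1312
Softmax = [0.0564, 0.7903, 0.1533]
p[1] = 4.0552/5.1312 = 0.7903

0.7903


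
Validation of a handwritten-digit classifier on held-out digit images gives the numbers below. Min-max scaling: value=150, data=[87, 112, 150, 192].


min=87, max=192
(150-87)/(192-87) = 63/105 = 0.6

0.6


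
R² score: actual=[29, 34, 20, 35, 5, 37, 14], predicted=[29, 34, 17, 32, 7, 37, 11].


ȳ = 24.8571
SS_res = Σ(y-ŷ)² = 31
SS_tot = Σ(y-ȳ)² = 886.86
R² = 1 - SS_res/SS_tot = 1 - 0.035 = 0.965

0.965


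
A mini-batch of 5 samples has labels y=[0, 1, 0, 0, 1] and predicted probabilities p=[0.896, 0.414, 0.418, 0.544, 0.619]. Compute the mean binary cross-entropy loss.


L[0] = -ln(1-0.896) = -ln(0.104) = 2.2634
L[1] = -ln(0.414) = 0.8819
L[2] = -ln(1-0.418) = -ln(0.582) = 0.5413
L[3] = -ln(1-0.544) = -ln(0.456) = 0.7853
L[4] = -ln(0.619) = 0.4797
mean = (2.2634 + 0.8819 + 0.5413 + 0.7853 + 0.4797)/5 = 0.9903

0.9903


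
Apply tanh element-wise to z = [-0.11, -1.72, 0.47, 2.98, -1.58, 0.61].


tanh(-0.11) = -0.1096
tanh(-1.72) = -0.9379
tanh(0.47) = 0.4382
tanh(2.98) = 0.9949
tanh(-1.58) = -0.9186
tanh(0.61) = 0.5441
result = [-0.1096, -0.9379, 0.4382, 0.9949, -0.9186, 0.5441]

[-0.1096, -0.9379, 0.4382, 0.9949, -0.9186, 0.5441]


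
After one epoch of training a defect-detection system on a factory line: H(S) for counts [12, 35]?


Probabilities: [12/47, 35/47] ≈ [0.2553, 0.7447]
H = -((12/47)·log₂(12/47) + (35/47)·log₂(35/47))
  = 0.8196 bits

0.8196 bits


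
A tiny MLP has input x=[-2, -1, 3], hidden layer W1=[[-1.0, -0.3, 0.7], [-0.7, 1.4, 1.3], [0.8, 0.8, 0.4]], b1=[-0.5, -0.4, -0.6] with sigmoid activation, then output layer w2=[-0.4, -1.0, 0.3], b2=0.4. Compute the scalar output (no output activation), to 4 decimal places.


z1[0] = (-1.0)·(-2) + (-0.3)·(-1) + (0.7)·(3) - 0.5 = 3.9
z1[1] = (-0.7)·(-2) + (1.4)·(-1) + (1.3)·(3) - 0.4 = 3.5
z1[2] = (0.8)·(-2) + (0.8)·(-1) + (0.4)·(3) - 0.6 = -1.8
h = sigmoid(z1) = [0.9802, 0.9707, 0.1419]
output = (-0.4)·(0.9802) + (-1.0)·(0.9707) + (0.3)·(0.1419) + 0.4 = -0.9202

-0.9202


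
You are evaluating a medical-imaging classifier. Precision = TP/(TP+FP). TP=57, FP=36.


Precision = TP/(TP+FP)
= 57/(57+36)
= 57/93 = 61.29%

61.29%


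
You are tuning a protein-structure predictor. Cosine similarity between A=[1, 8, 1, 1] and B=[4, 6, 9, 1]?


A·B = 1·4 + 8·6 + 1·9 + 1·1 = 62
‖A‖ = √67 = 8.1854, ‖B‖ = √134 = 11.5758
cos = 62/(√67·√134) = 62/√8978 = 0.6543

0.6543


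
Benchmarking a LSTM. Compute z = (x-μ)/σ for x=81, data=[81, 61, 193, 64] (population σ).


μ = 99.75, σ = 54.3754
z = (81 - 99.75)/54.3754 = -0.3448

-0.3448


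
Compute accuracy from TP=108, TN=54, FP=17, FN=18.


Accuracy = (TP+TN)/(TP+TN+FP+FN)
= (108+54)/(197)
= 162/197 = 82.23%

82.23%


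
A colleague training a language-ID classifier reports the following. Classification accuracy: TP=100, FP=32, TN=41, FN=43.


Accuracy = (TP+TN)/(TP+TN+FP+FN)
= (100+41)/(216)
= 141/216 = 65.28%

65.28%


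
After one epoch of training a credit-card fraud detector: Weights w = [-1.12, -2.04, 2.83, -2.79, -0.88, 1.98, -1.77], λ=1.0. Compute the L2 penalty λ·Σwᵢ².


‖w‖₂² = (-1.12)² + (-2.04)² + (2.83)² + (-2.79)² + (-0.88)² + (1.98)² + (-1.77)²
     = 1.2544 + 4.1616 + 8.0089 + 7.7841 + 0.7744 + 3.9204 + 3.1329
     = 29.0367
λ·‖w‖₂² = 1.0·29.0367 = 29.0367

29.0367


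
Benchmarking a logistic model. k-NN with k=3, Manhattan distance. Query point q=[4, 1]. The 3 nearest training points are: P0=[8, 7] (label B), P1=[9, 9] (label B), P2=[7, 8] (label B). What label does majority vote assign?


d(q,P0) = 10  (label B)
d(q,P1) = 13  (label B)
d(q,P2) = 10  (label B)
Votes: A=0, B=3
Majority → B

B


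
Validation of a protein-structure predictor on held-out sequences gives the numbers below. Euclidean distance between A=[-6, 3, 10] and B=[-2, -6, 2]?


d = √((-6+ 2)² + (3+ 6)² + (10-2)²)
  = √(16 + 81 + 64)
  = √161 = 12.6886

12.6886


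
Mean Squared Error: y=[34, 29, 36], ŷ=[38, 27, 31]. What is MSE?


Squared errors: (34-38)²=16, (29-27)²=4, (36-31)²=25
Sum = 45
MSE = 45/3 = 15

15


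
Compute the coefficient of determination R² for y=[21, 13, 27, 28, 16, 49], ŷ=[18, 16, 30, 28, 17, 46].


ȳ = 25.6667
SS_res = Σ(y-ŷ)² = 37
SS_tot = Σ(y-ȳ)² = 827.33
R² = 1 - SS_res/SS_tot = 1 - 0.0447 = 0.9553

0.9553


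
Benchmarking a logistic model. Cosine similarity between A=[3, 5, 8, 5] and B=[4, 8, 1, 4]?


A·B = 3·4 + 5·8 + 8·1 + 5·4 = 80
‖A‖ = √123 = 11.0905, ‖B‖ = √97 = 9.8489
cos = 80/(√123·√97) = 80/√11931 = 0.7324

0.7324


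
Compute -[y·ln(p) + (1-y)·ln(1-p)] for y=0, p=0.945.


BCE = -[y·ln(p) + (1-y)·ln(1-p)]
= -0 - 1·ln(1-0.945)
= -ln(0.055) = 2.9004

2.9004


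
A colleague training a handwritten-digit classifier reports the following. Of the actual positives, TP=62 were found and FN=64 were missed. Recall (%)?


Recall = TP/(TP+FN)
= 62/(62+64)
= 62/126 = 49.21%

49.21%


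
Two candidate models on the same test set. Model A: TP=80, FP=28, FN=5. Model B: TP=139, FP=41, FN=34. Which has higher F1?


Model A: P=80/108=0.7407, R=80/85=0.9412, F1=2PR/(P+R)=2TP/(2TP+FP+FN)=160/193=0.829
Model B: P=139/180=0.7722, R=139/173=0.8035, F1=2PR/(P+R)=2TP/(2TP+FP+FN)=278/353=0.7875
0.829 > 0.7875 → Model A

Model A


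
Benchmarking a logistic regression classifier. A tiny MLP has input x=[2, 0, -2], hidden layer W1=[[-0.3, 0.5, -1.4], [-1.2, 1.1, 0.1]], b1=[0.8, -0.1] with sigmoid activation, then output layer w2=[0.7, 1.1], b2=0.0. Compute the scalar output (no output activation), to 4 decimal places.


z1[0] = (-0.3)·(2) + (0.5)·(0) + (-1.4)·(-2) + 0.8 = 3.0
z1[1] = (-1.2)·(2) + (1.1)·(0) + (0.1)·(-2) - 0.1 = -2.7
h = sigmoid(z1) = [0.9526, 0.063]
output = (0.7)·(0.9526) + (1.1)·(0.063) + 0.0 = 0.7361

0.7361


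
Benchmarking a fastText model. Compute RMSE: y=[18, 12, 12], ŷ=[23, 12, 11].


MSE = 26/3 = 8.6667
RMSE = √(26/3) = 2.9439

2.9439


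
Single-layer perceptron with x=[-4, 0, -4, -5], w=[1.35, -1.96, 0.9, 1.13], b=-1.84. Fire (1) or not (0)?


z = (-4)·(1.35) + (0)·(-1.96) + (-4)·(0.9) + (-5)·(1.13) - 1.84
  = -16.49
step(z) = 0 (z<0)

0


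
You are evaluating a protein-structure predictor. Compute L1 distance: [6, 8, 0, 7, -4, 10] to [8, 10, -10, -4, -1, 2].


d = |6-8| + |8-10| + |0+ 10| + |7+ 4| + |-4+ 1| + |10-2|
  = 2 + 2 + 10 + 11 + 3 + 8
  = 36

36


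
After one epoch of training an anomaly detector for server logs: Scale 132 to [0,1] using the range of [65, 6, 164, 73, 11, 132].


min=6, max=164
(132-6)/(164-6) = 126/158 = 0.7975

0.7975


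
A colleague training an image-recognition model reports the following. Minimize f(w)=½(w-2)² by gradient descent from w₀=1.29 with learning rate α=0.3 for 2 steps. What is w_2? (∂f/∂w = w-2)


step 1: grad = 1.29-2 = -0.71; w = 1.29 - 0.3·(-0.71) = 1.503
step 2: grad = 1.503-2 = -0.497; w = 1.503 - 0.3·(-0.497) = 1.6521

1.6521


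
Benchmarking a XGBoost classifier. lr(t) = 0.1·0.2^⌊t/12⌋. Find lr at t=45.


n_drops = ⌊45/12⌋ = 3
lr = 0.1·0.2^3 = 0.1·0.008 = 0.0008

0.0008


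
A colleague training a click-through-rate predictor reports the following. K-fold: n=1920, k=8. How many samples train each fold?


Fold size = 1920/8 = 240
Training per fold = 1920 - 240 = 1680

1680


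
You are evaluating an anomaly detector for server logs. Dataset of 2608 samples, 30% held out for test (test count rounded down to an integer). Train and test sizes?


Test = ⌊2608·30/100⌋ = 782
Train = 2608 - 782 = 1826

Train: 1826, Test: 782


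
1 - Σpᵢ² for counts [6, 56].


Probabilities: [6/62, 56/62] ≈ [0.0968, 0.9032]
Σpᵢ² = (36 + 3136)/62² = 3172/3844
Gini = 1 - Σpᵢ² = 1 - 3172/3844 = 0.1748

0.1748


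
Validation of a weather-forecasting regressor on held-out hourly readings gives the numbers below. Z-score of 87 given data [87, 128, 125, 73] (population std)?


μ = 103.25, σ = 23.7947
z = (87 - 103.25)/23.7947 = -0.6829

-0.6829


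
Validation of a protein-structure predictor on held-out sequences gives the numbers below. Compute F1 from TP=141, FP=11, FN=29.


Precision = 141/152 = 0.9276
Recall = 141/170 = 0.8294
F1 = 2·P·R/(P+R) = 2·TP/(2·TP+FP+FN) = 282/(282+11+29) = 282/322 = 0.8758

0.8758


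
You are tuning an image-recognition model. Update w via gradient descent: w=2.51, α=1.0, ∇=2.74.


w_new = w - α·∇
= 2.51 - 1.0·2.74
= 2.51 - 2.74
= -0.23

-0.23


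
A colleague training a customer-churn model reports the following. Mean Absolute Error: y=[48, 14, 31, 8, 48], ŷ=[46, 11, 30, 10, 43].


Absolute errors: |48-46|=2, |14-11|=3, |31-30|=1, |8-10|=2, |48-43|=5
Sum = 13
MAE = 13/5 = 13/5

13/5


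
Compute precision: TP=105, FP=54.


Precision = TP/(TP+FP)
= 105/(105+54)
= 105/159 = 66.04%

66.04%


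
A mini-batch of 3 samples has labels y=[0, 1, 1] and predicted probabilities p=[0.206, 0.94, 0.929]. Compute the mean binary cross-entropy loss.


L[0] = -ln(1-0.206) = -ln(0.794) = 0.2307
L[1] = -ln(0.94) = 0.0619
L[2] = -ln(0.929) = 0.0736
mean = (0.2307 + 0.0619 + 0.0736)/3 = 0.1221

0.1221


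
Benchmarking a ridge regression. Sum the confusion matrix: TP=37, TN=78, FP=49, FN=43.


Total = TP + TN + FP + FN
= 37 + 78 + 49 + 43
= 207
(Predicted positive: 86, predicted negative: 121)

207


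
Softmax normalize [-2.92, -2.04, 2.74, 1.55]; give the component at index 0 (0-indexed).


Exponentials: e^-2.92=0.0539, e^-2.04=0.13, e^2.74=15.487, e^1.55=4.7115
Sum = 20.3824
Softmax = [0.0026, 0.0064, 0.7598, 0.2312]
p[0] = 0.0539/20.3824 = 0.0026

0.0026


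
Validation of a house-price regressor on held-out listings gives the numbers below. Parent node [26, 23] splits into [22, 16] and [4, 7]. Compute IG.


Parent = [26, 23], H_parent = 0.9973
H_left = 0.9819 (n=38), H_right = 0.9457 (n=11)
H_children = (38/49)·0.9819 + (11/49)·0.9457 = 0.9738
IG = 0.9973 - 0.9738 = 0.0235

0.0235


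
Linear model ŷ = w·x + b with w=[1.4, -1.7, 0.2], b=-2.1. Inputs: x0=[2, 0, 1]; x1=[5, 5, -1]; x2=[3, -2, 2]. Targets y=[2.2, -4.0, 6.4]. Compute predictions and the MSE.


ŷ0 = (1.4)·(2) + (-1.7)·(0) + (0.2)·(1) - 2.1 = 0.9
ŷ1 = (1.4)·(5) + (-1.7)·(5) + (0.2)·(-1) - 2.1 = -3.8
ŷ2 = (1.4)·(3) + (-1.7)·(-2) + (0.2)·(2) - 2.1 = 5.9
errors² = [1.69, 0.04, 0.25]
MSE = 1.9800/3 = 0.66

0.66


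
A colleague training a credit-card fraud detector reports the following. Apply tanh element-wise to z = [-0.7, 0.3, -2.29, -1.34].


tanh(-0.7) = -0.6044
tanh(0.3) = 0.2913
tanh(-2.29) = -0.9797
tanh(-1.34) = -0.8717
result = [-0.6044, 0.2913, -0.9797, -0.8717]

[-0.6044, 0.2913, -0.9797, -0.8717]


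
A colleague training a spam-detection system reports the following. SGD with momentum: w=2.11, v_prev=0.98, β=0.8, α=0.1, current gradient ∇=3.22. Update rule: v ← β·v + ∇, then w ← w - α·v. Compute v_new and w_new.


v_new = 0.8·0.98 + 3.22 = 0.784 + 3.22 = 4.004
w_new = 2.11 - 0.1·4.004 = 2.11 - 0.4004 = 1.7096

v_new=4.004, w_new=1.7096


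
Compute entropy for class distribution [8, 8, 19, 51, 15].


Probabilities: [8/101, 8/101, 19/101, 51/101, 15/101] ≈ [0.0792, 0.0792, 0.1881, 0.505, 0.1485]
H = -((8/101)·log₂(8/101) + (8/101)·log₂(8/101) + (19/101)·log₂(19/101) + (51/101)·log₂(51/101) + (15/101)·log₂(15/101))
  = 1.9393 bits

1.9393 bits


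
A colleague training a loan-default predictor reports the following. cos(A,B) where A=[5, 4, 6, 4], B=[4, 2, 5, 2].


A·B = 5·4 + 4·2 + 6·5 + 4·2 = 66
‖A‖ = √93 = 9.6437, ‖B‖ = √49 = 7
cos = 66/(√93·√49) = 66/√4557 = 0.9777

0.9777


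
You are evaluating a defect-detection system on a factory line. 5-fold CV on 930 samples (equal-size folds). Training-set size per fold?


Fold size = 930/5 = 186
Training per fold = 930 - 186 = 744

744


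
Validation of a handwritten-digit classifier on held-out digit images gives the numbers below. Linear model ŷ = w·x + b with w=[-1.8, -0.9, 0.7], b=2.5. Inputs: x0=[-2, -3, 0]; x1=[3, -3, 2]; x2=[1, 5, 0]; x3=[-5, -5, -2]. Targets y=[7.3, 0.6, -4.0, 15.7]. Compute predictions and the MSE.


ŷ0 = (-1.8)·(-2) + (-0.9)·(-3) + (0.7)·(0) + 2.5 = 8.8
ŷ1 = (-1.8)·(3) + (-0.9)·(-3) + (0.7)·(2) + 2.5 = 1.2
ŷ2 = (-1.8)·(1) + (-0.9)·(5) + (0.7)·(0) + 2.5 = -3.8
ŷ3 = (-1.8)·(-5) + (-0.9)·(-5) + (0.7)·(-2) + 2.5 = 14.6
errors² = [2.25, 0.36, 0.04, 1.21]
MSE = 3.8600/4 = 0.965

0.965


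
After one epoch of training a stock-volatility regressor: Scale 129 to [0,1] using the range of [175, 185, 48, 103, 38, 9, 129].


min=9, max=185
(129-9)/(185-9) = 120/176 = 0.6818

0.6818


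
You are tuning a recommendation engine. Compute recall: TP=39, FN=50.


Recall = TP/(TP+FN)
= 39/(39+50)
= 39/89 = 43.82%

43.82%


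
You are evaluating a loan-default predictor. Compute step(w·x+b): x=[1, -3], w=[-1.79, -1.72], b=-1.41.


z = (1)·(-1.79) + (-3)·(-1.72) - 1.41
  = 1.96
step(z) = 1 (z≥0)

1


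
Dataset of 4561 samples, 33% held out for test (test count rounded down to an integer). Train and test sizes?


Test = ⌊4561·33/100⌋ = 1505
Train = 4561 - 1505 = 3056

Train: 3056, Test: 1505


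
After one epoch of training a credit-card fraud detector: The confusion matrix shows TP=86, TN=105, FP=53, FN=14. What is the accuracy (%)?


Accuracy = (TP+TN)/(TP+TN+FP+FN)
= (86+105)/(258)
= 191/258 = 74.03%

74.03%


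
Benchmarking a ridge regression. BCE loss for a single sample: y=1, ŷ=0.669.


BCE = -[y·ln(p) + (1-y)·ln(1-p)]
= -1·ln(0.669) - 0
= -ln(0.669) = 0.402

0.402


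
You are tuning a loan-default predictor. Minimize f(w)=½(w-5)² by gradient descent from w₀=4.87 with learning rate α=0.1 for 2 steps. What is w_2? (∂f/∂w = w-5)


step 1: grad = 4.87-5 = -0.13; w = 4.87 - 0.1·(-0.13) = 4.883
step 2: grad = 4.883-5 = -0.117; w = 4.883 - 0.1·(-0.117) = 4.8947

4.8947


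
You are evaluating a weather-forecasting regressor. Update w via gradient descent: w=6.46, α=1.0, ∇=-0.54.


w_new = w - α·∇
= 6.46 - 1.0·-0.54
= 6.46 + 0.54
= 7

7


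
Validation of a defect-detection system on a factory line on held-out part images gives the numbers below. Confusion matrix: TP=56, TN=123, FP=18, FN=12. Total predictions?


Total = TP + TN + FP + FN
= 56 + 123 + 18 + 12
= 209
(Predicted positive: 74, predicted negative: 135)

209


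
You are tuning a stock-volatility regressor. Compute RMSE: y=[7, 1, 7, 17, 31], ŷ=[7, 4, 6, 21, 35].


MSE = 42/5 = 8.4
RMSE = √(42/5) = 2.8983

2.8983


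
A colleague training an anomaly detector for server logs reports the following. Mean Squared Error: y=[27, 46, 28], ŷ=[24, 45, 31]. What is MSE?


Squared errors: (27-24)²=9, (46-45)²=1, (28-31)²=9
Sum = 19
MSE = 19/3 = 19/3

19/3


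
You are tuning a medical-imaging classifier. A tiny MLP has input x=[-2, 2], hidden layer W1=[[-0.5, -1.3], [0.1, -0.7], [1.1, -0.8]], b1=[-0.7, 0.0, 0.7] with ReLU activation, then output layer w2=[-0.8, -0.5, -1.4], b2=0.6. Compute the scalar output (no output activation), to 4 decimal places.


z1[0] = (-0.5)·(-2) + (-1.3)·(2) - 0.7 = -2.3
z1[1] = (0.1)·(-2) + (-0.7)·(2) + 0.0 = -1.6
z1[2] = (1.1)·(-2) + (-0.8)·(2) + 0.7 = -3.1
h = ReLU(z1) = [0.0, 0.0, 0.0]
output = (-0.8)·(0.0) + (-0.5)·(0.0) + (-1.4)·(0.0) + 0.6 = 0.6

0.6


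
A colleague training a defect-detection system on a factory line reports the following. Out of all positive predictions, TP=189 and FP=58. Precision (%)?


Precision = TP/(TP+FP)
= 189/(189+58)
= 189/247 = 76.52%

76.52%


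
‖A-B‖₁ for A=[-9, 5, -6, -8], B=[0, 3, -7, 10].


d = |-9-0| + |5-3| + |-6+ 7| + |-8-10|
  = 9 + 2 + 1 + 18
  = 30

30


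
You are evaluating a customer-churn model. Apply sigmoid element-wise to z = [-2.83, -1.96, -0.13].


σ(-2.83) = 1/(1+e^2.83) = 0.0557
σ(-1.96) = 1/(1+e^1.96) = 0.1235
σ(-0.13) = 1/(1+e^0.13) = 0.4675
result = [0.0557, 0.1235, 0.4675]

[0.0557, 0.1235, 0.4675]


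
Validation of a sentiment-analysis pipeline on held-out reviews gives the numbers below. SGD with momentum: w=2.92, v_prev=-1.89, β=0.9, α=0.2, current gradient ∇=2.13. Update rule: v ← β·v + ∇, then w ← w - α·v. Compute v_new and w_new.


v_new = 0.9·-1.89 + 2.13 = -1.701 + 2.13 = 0.429
w_new = 2.92 - 0.2·0.429 = 2.92 - 0.0858 = 2.8342

v_new=0.429, w_new=2.8342


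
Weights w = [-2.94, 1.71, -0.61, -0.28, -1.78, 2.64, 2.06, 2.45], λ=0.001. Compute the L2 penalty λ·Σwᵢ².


‖w‖₂² = (-2.94)² + (1.71)² + (-0.61)² + (-0.28)² + (-1.78)² + (2.64)² + (2.06)² + (2.45)²
     = 8.6436 + 2.9241 + 0.3721 + 0.0784 + 3.1684 + 6.9696 + 4.2436 + 6.0025
     = 32.4023
λ·‖w‖₂² = 0.001·32.4023 = 0.032402

0.032402


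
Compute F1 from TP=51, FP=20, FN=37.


Precision = 51/71 = 0.7183
Recall = 51/88 = 0.5795
F1 = 2·P·R/(P+R) = 2·TP/(2·TP+FP+FN) = 102/(102+20+37) = 102/159 = 0.6415

0.6415


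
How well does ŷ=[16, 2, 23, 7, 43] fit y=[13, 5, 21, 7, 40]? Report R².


ȳ = 17.2
SS_res = Σ(y-ŷ)² = 31
SS_tot = Σ(y-ȳ)² = 804.8
R² = 1 - SS_res/SS_tot = 1 - 0.0385 = 0.9615

0.9615


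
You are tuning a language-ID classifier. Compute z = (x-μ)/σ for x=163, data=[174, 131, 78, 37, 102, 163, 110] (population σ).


μ = 113.5714, σ = 44.1971
z = (163 - 113.5714)/44.1971 = 1.1184

1.1184


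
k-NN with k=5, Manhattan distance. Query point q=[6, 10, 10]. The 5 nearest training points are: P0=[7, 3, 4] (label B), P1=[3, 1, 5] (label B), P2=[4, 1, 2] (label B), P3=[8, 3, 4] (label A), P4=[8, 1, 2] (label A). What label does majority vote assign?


d(q,P0) = 14  (label B)
d(q,P1) = 17  (label B)
d(q,P2) = 19  (label B)
d(q,P3) = 15  (label A)
d(q,P4) = 19  (label A)
Votes: A=2, B=3
Majority → B

B


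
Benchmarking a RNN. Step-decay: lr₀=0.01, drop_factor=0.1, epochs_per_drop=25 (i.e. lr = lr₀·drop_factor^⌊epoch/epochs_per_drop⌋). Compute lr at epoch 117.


n_drops = ⌊117/25⌋ = 4
lr = 0.01·0.1^4 = 0.01·0.0001 = 0.000001

0.000001


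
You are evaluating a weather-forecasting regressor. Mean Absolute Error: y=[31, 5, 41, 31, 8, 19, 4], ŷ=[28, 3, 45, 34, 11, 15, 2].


Absolute errors: |31-28|=3, |5-3|=2, |41-45|=4, |31-34|=3, |8-11|=3, |19-15|=4, |4-2|=2
Sum = 21
MAE = 21/7 = 3

3


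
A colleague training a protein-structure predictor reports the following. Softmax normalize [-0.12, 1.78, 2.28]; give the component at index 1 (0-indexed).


Exponentials: e^-0.12=0.8869, e^1.78=5.9299, e^2.28=9.7767
Sum = 16.5935
Softmax = [0.0535, 0.3574, 0.5892]
p[1] = 5.9299/16.5935 = 0.3574

0.3574


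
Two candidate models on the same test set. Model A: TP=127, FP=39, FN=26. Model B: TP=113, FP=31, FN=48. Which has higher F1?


Model A: P=127/166=0.7651, R=127/153=0.8301, F1=2PR/(P+R)=2TP/(2TP+FP+FN)=254/319=0.7962
Model B: P=113/144=0.7847, R=113/161=0.7019, F1=2PR/(P+R)=2TP/(2TP+FP+FN)=226/305=0.741
0.7962 > 0.741 → Model A

Model A


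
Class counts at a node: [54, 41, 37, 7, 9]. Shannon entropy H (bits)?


Probabilities: [54/148, 41/148, 37/148, 7/148, 9/148] ≈ [0.3649, 0.277, 0.25, 0.0473, 0.0608]
H = -((54/148)·log₂(54/148) + (41/148)·log₂(41/148) + (37/148)·log₂(37/148) + (7/148)·log₂(7/148) + (9/148)·log₂(9/148))
  = 1.9976 bits

1.9976 bits


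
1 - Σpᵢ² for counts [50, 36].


Probabilities: [50/86, 36/86] ≈ [0.5814, 0.4186]
Σpᵢ² = (2500 + 1296)/86² = 3796/7396
Gini = 1 - Σpᵢ² = 1 - 3796/7396 = 0.4867

0.4867


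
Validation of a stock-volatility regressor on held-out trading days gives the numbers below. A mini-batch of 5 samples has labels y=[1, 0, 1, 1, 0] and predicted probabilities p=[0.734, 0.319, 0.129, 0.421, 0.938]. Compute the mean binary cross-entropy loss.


L[0] = -ln(0.734) = 0.3092
L[1] = -ln(1-0.319) = -ln(0.681) = 0.3842
L[2] = -ln(0.129) = 2.0479
L[3] = -ln(0.421) = 0.8651
L[4] = -ln(1-0.938) = -ln(0.062) = 2.7806
mean = (0.3092 + 0.3842 + 2.0479 + 0.8651 + 2.7806)/5 = 1.2774

1.2774


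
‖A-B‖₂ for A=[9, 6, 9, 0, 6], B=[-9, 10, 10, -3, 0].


d = √((9+ 9)² + (6-10)² + (9-10)² + (0+ 3)² + (6-0)²)
  = √(324 + 16 + 1 + 9 + 36)
  = √386 = 19.6469

19.6469


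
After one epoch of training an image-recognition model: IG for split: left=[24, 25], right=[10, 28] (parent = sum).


Parent = [34, 53], H_parent = 0.9653
H_left = 0.9997 (n=49), H_right = 0.8315 (n=38)
H_children = (49/87)·0.9997 + (38/87)·0.8315 = 0.9262
IG = 0.9653 - 0.9262 = 0.0391

0.0391


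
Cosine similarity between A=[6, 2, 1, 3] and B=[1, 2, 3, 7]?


A·B = 6·1 + 2·2 + 1·3 + 3·7 = 34
‖A‖ = √50 = 7.0711, ‖B‖ = √63 = 7.9373
cos = 34/(√50·√63) = 34/√3150 = 0.6058

0.6058


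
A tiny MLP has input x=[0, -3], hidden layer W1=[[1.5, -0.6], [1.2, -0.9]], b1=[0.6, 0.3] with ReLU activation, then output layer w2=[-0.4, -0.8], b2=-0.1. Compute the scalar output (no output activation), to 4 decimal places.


z1[0] = (1.5)·(0) + (-0.6)·(-3) + 0.6 = 2.4
z1[1] = (1.2)·(0) + (-0.9)·(-3) + 0.3 = 3.0
h = ReLU(z1) = [2.4, 3.0]
output = (-0.4)·(2.4) + (-0.8)·(3.0) - 0.1 = -3.46

-3.46


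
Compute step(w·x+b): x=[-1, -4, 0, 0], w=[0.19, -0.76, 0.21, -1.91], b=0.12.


z = (-1)·(0.19) + (-4)·(-0.76) + (0)·(0.21) + (0)·(-1.91) + 0.12
  = 2.97
step(z) = 1 (z≥0)

1


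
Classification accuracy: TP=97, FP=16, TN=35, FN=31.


Accuracy = (TP+TN)/(TP+TN+FP+FN)
= (97+35)/(179)
= 132/179 = 73.74%

73.74%


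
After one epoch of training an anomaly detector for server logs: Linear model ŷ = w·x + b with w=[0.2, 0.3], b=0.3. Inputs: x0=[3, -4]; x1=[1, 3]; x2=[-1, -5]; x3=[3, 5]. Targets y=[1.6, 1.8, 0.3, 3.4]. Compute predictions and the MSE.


ŷ0 = (0.2)·(3) + (0.3)·(-4) + 0.3 = -0.3
ŷ1 = (0.2)·(1) + (0.3)·(3) + 0.3 = 1.4
ŷ2 = (0.2)·(-1) + (0.3)·(-5) + 0.3 = -1.4
ŷ3 = (0.2)·(3) + (0.3)·(5) + 0.3 = 2.4
errors² = [3.61, 0.16, 2.89, 1.0]
MSE = 7.6600/4 = 1.915

1.915


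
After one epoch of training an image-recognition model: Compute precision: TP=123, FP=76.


Precision = TP/(TP+FP)
= 123/(123+76)
= 123/199 = 61.81%

61.81%


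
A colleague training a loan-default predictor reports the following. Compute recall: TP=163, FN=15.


Recall = TP/(TP+FN)
= 163/(163+15)
= 163/178 = 91.57%

91.57%


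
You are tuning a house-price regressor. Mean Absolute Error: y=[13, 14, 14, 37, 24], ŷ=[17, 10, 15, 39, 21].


Absolute errors: |13-17|=4, |14-10|=4, |14-15|=1, |37-39|=2, |24-21|=3
Sum = 14
MAE = 14/5 = 14/5

14/5


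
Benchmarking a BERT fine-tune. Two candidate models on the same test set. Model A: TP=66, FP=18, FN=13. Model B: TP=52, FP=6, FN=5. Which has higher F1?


Model A: P=66/84=0.7857, R=66/79=0.8354, F1=2PR/(P+R)=2TP/(2TP+FP+FN)=132/163=0.8098
Model B: P=52/58=0.8966, R=52/57=0.9123, F1=2PR/(P+R)=2TP/(2TP+FP+FN)=104/115=0.9043
0.8098 < 0.9043 → Model B

Model B


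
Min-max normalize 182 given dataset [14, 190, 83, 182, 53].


min=14, max=190
(182-14)/(190-14) = 168/176 = 0.9545

0.9545


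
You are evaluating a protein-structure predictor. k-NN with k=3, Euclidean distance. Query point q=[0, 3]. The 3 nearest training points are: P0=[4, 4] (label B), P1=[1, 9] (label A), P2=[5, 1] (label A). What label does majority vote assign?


d(q,P0) = 4.1231  (label B)
d(q,P1) = 6.0828  (label A)
d(q,P2) = 5.3852  (label A)
Votes: A=2, B=1
Majority → A

A


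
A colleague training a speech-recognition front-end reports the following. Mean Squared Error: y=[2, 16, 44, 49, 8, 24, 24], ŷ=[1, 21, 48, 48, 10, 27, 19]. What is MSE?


Squared errors: (2-1)²=1, (16-21)²=25, (44-48)²=16, (49-48)²=1, (8-10)²=4, (24-27)²=9, (24-19)²=25
Sum = 81
MSE = 81/7 = 81/7

81/7


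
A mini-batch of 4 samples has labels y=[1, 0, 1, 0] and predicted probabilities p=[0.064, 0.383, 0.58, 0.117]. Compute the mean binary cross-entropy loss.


L[0] = -ln(0.064) = 2.7489
L[1] = -ln(1-0.383) = -ln(0.617) = 0.4829
L[2] = -ln(0.58) = 0.5447
L[3] = -ln(1-0.117) = -ln(0.883) = 0.1244
mean = (2.7489 + 0.4829 + 0.5447 + 0.1244)/4 = 0.9752

0.9752


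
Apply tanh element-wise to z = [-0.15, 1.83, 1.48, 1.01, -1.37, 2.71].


tanh(-0.15) = -0.1489
tanh(1.83) = 0.9498
tanh(1.48) = 0.9015
tanh(1.01) = 0.7658
tanh(-1.37) = -0.8787
tanh(2.71) = 0.9912
result = [-0.1489, 0.9498, 0.9015, 0.7658, -0.8787, 0.9912]

[-0.1489, 0.9498, 0.9015, 0.7658, -0.8787, 0.9912]


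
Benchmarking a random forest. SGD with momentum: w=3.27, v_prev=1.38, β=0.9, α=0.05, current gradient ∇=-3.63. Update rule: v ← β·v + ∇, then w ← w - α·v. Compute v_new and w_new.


v_new = 0.9·1.38 - 3.63 = 1.242 - 3.63 = -2.388
w_new = 3.27 - 0.05·-2.388 = 3.27 + 0.1194 = 3.3894

v_new=-2.388, w_new=3.3894


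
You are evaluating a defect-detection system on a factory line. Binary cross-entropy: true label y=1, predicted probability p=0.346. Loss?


BCE = -[y·ln(p) + (1-y)·ln(1-p)]
= -1·ln(0.346) - 0
= -ln(0.346) = 1.0613

1.0613


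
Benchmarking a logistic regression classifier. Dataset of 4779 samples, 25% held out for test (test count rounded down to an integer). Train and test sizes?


Test = ⌊4779·25/100⌋ = 1194
Train = 4779 - 1194 = 3585

Train: 3585, Test: 1194


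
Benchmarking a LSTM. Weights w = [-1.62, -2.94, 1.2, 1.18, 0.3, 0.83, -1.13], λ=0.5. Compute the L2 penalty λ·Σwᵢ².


‖w‖₂² = (-1.62)² + (-2.94)² + (1.2)² + (1.18)² + (0.3)² + (0.83)² + (-1.13)²
     = 2.6244 + 8.6436 + 1.44 + 1.3924 + 0.09 + 0.6889 + 1.2769
     = 16.1562
λ·‖w‖₂² = 0.5·16.1562 = 8.0781

8.0781


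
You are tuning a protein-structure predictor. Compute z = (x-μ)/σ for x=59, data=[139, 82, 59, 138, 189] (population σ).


μ = 121.4, σ = 46.0461
z = (59 - 121.4)/46.0461 = -1.3552

-1.3552


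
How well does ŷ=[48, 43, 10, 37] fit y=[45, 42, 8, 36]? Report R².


ȳ = 32.75
SS_res = Σ(y-ŷ)² = 15
SS_tot = Σ(y-ȳ)² = 858.75
R² = 1 - SS_res/SS_tot = 1 - 0.0175 = 0.9825

0.9825


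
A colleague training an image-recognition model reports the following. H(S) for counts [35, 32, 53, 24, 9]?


Probabilities: [35/153, 32/153, 53/153, 24/153, 9/153] ≈ [0.2288, 0.2092, 0.3464, 0.1569, 0.0588]
H = -((35/153)·log₂(35/153) + (32/153)·log₂(32/153) + (53/153)·log₂(53/153) + (24/153)·log₂(24/153) + (9/153)·log₂(9/153))
  = 2.1484 bits

2.1484 bits


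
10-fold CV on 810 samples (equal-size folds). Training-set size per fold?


Fold size = 810/10 = 81
Training per fold = 810 - 81 = 729

729


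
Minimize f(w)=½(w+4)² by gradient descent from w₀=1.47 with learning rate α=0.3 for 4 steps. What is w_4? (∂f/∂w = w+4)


step 1: grad = 1.47+4 = 5.47; w = 1.47 - 0.3·(5.47) = -0.171
step 2: grad = -0.171+4 = 3.829; w = -0.171 - 0.3·(3.829) = -1.3197
step 3: grad = -1.3197+4 = 2.6803; w = -1.3197 - 0.3·(2.6803) = -2.12379
step 4: grad = -2.12379+4 = 1.87621; w = -2.12379 - 0.3·(1.87621) = -2.686653

-2.686653


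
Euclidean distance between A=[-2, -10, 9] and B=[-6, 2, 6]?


d = √((-2+ 6)² + (-10-2)² + (9-6)²)
  = √(16 + 144 + 9)
  = √169 = 13.0

13.0


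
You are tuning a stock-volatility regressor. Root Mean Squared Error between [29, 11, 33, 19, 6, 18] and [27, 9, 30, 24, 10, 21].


MSE = 67/6 = 11.1667
RMSE = √(67/6) = 3.3417

3.3417


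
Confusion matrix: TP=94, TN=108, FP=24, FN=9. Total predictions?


Total = TP + TN + FP + FN
= 94 + 108 + 24 + 9
= 235
(Predicted positive: 118, predicted negative: 117)

235


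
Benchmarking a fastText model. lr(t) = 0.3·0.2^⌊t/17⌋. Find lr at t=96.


n_drops = ⌊96/17⌋ = 5
lr = 0.3·0.2^5 = 0.3·0.00032 = 0.000096

0.000096


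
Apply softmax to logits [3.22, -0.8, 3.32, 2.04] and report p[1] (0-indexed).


Exponentials: e^3.22=25.0281, e^-0.8=0.4493, e^3.32=27.6604, e^2.04=7.6906
Sum = 60.8284
Softmax = [0.4115, 0.0074, 0.4547, 0.1264]
p[1] = 0.4493/60.8284 = 0.0074

0.0074


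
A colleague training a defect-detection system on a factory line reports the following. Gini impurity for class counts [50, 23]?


Probabilities: [50/73, 23/73] ≈ [0.6849, 0.3151]
Σpᵢ² = (2500 + 529)/73² = 3029/5329
Gini = 1 - Σpᵢ² = 1 - 3029/5329 = 0.4316

0.4316


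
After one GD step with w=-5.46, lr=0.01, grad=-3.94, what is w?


w_new = w - α·∇
= -5.46 - 0.01·-3.94
= -5.46 + 0.0394
= -5.4206

-5.4206


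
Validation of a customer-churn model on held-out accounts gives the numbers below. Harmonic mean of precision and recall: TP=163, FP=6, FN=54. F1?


Precision = 163/169 = 0.9645
Recall = 163/217 = 0.7512
F1 = 2·P·R/(P+R) = 2·TP/(2·TP+FP+FN) = 326/(326+6+54) = 326/386 = 0.8446

0.8446


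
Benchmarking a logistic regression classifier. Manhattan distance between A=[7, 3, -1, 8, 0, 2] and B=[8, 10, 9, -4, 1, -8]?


d = |7-8| + |3-10| + |-1-9| + |8+ 4| + |0-1| + |2+ 8|
  = 1 + 7 + 10 + 12 + 1 + 10
  = 41

41


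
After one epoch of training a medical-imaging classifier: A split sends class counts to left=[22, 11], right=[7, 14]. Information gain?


Parent = [29, 25], H_parent = 0.996
H_left = 0.9183 (n=33), H_right = 0.9183 (n=21)
H_children = (33/54)·0.9183 + (21/54)·0.9183 = 0.9183
IG = 0.996 - 0.9183 = 0.0777

0.0777


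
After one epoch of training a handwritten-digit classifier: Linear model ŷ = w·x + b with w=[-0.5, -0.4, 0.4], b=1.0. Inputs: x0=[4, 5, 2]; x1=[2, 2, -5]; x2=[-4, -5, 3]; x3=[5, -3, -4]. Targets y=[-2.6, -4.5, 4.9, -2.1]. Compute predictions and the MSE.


ŷ0 = (-0.5)·(4) + (-0.4)·(5) + (0.4)·(2) + 1.0 = -2.2
ŷ1 = (-0.5)·(2) + (-0.4)·(2) + (0.4)·(-5) + 1.0 = -2.8
ŷ2 = (-0.5)·(-4) + (-0.4)·(-5) + (0.4)·(3) + 1.0 = 6.2
ŷ3 = (-0.5)·(5) + (-0.4)·(-3) + (0.4)·(-4) + 1.0 = -1.9
errors² = [0.16, 2.89, 1.69, 0.04]
MSE = 4.7800/4 = 1.195

1.195


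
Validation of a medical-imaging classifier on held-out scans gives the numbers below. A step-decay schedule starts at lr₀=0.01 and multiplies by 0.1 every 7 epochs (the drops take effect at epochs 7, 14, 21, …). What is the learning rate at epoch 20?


n_drops = ⌊20/7⌋ = 2
lr = 0.01·0.1^2 = 0.01·0.01 = 0.0001

0.0001


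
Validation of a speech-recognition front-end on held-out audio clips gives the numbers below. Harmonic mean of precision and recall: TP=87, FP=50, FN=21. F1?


Precision = 87/137 = 0.635
Recall = 87/108 = 0.8056
F1 = 2·P·R/(P+R) = 2·TP/(2·TP+FP+FN) = 174/(174+50+21) = 174/245 = 0.7102

0.7102


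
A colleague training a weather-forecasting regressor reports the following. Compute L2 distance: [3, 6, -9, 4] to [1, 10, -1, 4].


d = √((3-1)² + (6-10)² + (-9+ 1)² + (4-4)²)
  = √(4 + 16 + 64 + 0)
  = √84 = 9.1652

9.1652


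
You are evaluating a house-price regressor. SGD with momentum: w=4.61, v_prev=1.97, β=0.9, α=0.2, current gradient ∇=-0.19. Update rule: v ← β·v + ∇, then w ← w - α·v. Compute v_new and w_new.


v_new = 0.9·1.97 - 0.19 = 1.773 - 0.19 = 1.583
w_new = 4.61 - 0.2·1.583 = 4.61 - 0.3166 = 4.2934

v_new=1.583, w_new=4.2934


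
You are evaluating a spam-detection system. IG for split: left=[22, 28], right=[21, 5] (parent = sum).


Parent = [43, 33], H_parent = 0.9875
H_left = 0.9896 (n=50), H_right = 0.7063 (n=26)
H_children = (50/76)·0.9896 + (26/76)·0.7063 = 0.8927
IG = 0.9875 - 0.8927 = 0.0948

0.0948


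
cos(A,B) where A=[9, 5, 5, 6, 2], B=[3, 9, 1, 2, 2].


A·B = 9·3 + 5·9 + 5·1 + 6·2 + 2·2 = 93
‖A‖ = √171 = 13.0767, ‖B‖ = √99 = 9.9499
cos = 93/(√171·√99) = 93/√16929 = 0.7148

0.7148


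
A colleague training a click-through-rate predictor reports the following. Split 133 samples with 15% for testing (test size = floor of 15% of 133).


Test = ⌊133·15/100⌋ = 19
Train = 133 - 19 = 114

Train: 114, Test: 19


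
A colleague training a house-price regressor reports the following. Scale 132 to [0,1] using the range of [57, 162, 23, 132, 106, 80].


min=23, max=162
(132-23)/(162-23) = 109/139 = 0.7842

0.7842


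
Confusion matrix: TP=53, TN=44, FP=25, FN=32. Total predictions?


Total = TP + TN + FP + FN
= 53 + 44 + 25 + 32
= 154
(Predicted positive: 78, predicted negative: 76)

154


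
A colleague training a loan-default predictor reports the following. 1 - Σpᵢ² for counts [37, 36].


Probabilities: [37/73, 36/73] ≈ [0.5068, 0.4932]
Σpᵢ² = (1369 + 1296)/73² = 2665/5329
Gini = 1 - Σpᵢ² = 1 - 2665/5329 = 0.4999

0.4999


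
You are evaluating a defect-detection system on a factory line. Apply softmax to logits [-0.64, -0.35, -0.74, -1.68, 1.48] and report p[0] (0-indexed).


Exponentials: e^-0.64=0.5273, e^-0.35=0.7047, e^-0.74=0.4771, e^-1.68=0.1864, e^1.48=4.3929
Sum = 6.2884
Softmax = [0.0839, 0.1121, 0.0759, 0.0296, 0.6986]
p[0] = 0.5273/6.2884 = 0.0839

0.0839


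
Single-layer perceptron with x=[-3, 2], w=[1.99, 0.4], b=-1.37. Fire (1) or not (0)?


z = (-3)·(1.99) + (2)·(0.4) - 1.37
  = -6.54
step(z) = 0 (z<0)

0


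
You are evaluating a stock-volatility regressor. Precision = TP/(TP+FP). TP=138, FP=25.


Precision = TP/(TP+FP)
= 138/(138+25)
= 138/163 = 84.66%

84.66%


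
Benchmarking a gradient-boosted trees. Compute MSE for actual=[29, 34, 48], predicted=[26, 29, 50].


Squared errors: (29-26)²=9, (34-29)²=25, (48-50)²=4
Sum = 38
MSE = 38/3 = 38/3

38/3


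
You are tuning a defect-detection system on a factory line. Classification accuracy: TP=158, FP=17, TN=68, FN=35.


Accuracy = (TP+TN)/(TP+TN+FP+FN)
= (158+68)/(278)
= 226/278 = 81.29%

81.29%


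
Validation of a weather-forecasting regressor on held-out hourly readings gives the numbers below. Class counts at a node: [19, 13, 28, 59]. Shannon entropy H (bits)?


Probabilities: [19/119, 13/119, 28/119, 59/119] ≈ [0.1597, 0.1092, 0.2353, 0.4958]
H = -((19/119)·log₂(19/119) + (13/119)·log₂(13/119) + (28/119)·log₂(28/119) + (59/119)·log₂(59/119))
  = 1.7646 bits

1.7646 bits


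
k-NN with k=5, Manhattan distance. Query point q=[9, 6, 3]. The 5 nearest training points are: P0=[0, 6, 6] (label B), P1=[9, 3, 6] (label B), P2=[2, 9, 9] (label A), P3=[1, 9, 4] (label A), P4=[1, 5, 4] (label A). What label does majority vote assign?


d(q,P0) = 12  (label B)
d(q,P1) = 6  (label B)
d(q,P2) = 16  (label A)
d(q,P3) = 12  (label A)
d(q,P4) = 10  (label A)
Votes: A=3, B=2
Majority → A

A


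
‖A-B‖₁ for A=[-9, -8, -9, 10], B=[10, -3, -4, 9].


d = |-9-10| + |-8+ 3| + |-9+ 4| + |10-9|
  = 19 + 5 + 5 + 1
  = 30

30


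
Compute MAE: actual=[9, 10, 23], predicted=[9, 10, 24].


Absolute errors: |9-9|=0, |10-10|=0, |23-24|=1
Sum = 1
MAE = 1/3 = 1/3

1/3


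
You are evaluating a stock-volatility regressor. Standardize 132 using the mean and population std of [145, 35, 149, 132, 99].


μ = 112, σ = 42.3226
z = (132 - 112)/42.3226 = 0.4726

0.4726


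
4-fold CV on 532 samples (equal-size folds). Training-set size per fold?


Fold size = 532/4 = 133
Training per fold = 532 - 133 = 399

399


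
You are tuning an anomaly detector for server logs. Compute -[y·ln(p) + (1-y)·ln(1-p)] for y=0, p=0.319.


BCE = -[y·ln(p) + (1-y)·ln(1-p)]
= -0 - 1·ln(1-0.319)
= -ln(0.681) = 0.3842

0.3842


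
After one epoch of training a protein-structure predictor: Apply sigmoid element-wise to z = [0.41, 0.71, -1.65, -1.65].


σ(0.41) = 1/(1+e^-0.41) = 0.6011
σ(0.71) = 1/(1+e^-0.71) = 0.6704
σ(-1.65) = 1/(1+e^1.65) = 0.1611
σ(-1.65) = 1/(1+e^1.65) = 0.1611
result = [0.6011, 0.6704, 0.1611, 0.1611]

[0.6011, 0.6704, 0.1611, 0.1611]


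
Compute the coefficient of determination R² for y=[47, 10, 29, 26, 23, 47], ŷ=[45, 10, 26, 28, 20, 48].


ȳ = 30.3333
SS_res = Σ(y-ŷ)² = 27
SS_tot = Σ(y-ȳ)² = 1043.33
R² = 1 - SS_res/SS_tot = 1 - 0.0259 = 0.9741

0.9741


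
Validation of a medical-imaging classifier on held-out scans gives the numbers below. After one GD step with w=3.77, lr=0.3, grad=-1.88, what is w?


w_new = w - α·∇
= 3.77 - 0.3·-1.88
= 3.77 + 0.564
= 4.334

4.334


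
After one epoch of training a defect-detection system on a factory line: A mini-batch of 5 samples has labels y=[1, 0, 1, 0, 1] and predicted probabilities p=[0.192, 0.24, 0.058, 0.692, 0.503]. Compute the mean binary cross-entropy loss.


L[0] = -ln(0.192) = 1.6503
L[1] = -ln(1-0.24) = -ln(0.76) = 0.2744
L[2] = -ln(0.058) = 2.8473
L[3] = -ln(1-0.692) = -ln(0.308) = 1.1777
L[4] = -ln(0.503) = 0.6872
mean = (1.6503 + 0.2744 + 2.8473 + 1.1777 + 0.6872)/5 = 1.3274

1.3274
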